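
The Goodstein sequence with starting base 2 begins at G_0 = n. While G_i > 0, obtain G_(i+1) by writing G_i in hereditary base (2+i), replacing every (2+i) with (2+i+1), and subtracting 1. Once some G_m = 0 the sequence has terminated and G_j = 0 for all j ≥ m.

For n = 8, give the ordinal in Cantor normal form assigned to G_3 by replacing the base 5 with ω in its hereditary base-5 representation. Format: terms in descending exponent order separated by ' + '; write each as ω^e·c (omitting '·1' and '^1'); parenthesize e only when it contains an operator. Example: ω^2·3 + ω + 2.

ω^ω·2 + ω^2·2 + ω·2

G_0=8  [base 2] 2^(2 + 1)  →[2↦3]→  3^(3 + 1) = 81  −1 ⇒ G_1=80
G_1=80  [base 3] 2·3^3 + 2·3^2 + 2·3 + 2  →[3↦4]→  2·4^4 + 2·4^2 + 2·4 + 2 = 554  −1 ⇒ G_2=553
G_2=553  [base 4] 2·4^4 + 2·4^2 + 2·4 + 1  →[4↦5]→  2·5^5 + 2·5^2 + 2·5 + 1 = 6311  −1 ⇒ G_3=6310
G_3=6310  [base 5] 2·5^5 + 2·5^2 + 2·5  →[5↦6]→  2·6^6 + 2·6^2 + 2·6 = 93396  −1 ⇒ G_4=93395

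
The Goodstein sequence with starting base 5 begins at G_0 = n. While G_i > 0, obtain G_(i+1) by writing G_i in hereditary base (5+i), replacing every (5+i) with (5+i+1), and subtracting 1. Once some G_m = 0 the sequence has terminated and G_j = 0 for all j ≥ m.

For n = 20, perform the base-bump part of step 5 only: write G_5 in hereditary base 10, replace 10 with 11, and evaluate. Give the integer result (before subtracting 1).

base 5: 20 = 4·5; at 6: 4·6 = 24; next = 23
base 6: 23 = 3·6 + 5; at 7: 3·7 + 5 = 26; next = 25
base 7: 25 = 3·7 + 4; at 8: 3·8 + 4 = 28; next = 27
base 8: 27 = 3·8 + 3; at 9: 3·9 + 3 = 30; next = 29
base 9: 29 = 3·9 + 2; at 10: 3·10 + 2 = 32; next = 31
base 10: 31 = 3·10 + 1; at 11: 3·11 + 1 = 34; next = 33

34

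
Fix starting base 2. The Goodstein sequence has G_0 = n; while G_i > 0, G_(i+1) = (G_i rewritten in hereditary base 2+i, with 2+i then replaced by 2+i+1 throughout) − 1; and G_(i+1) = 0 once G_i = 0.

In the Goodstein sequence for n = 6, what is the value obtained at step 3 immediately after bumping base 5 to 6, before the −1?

46656

step 0: 6 = 2^2 + 2; sub 3 for 2: 3^3 + 3; = 30; G_1 = 30−1 = 29
step 1: 29 = 3^3 + 2; sub 4 for 3: 4^4 + 2; = 258; G_2 = 258−1 = 257
step 2: 257 = 4^4 + 1; sub 5 for 4: 5^5 + 1; = 3126; G_3 = 3126−1 = 3125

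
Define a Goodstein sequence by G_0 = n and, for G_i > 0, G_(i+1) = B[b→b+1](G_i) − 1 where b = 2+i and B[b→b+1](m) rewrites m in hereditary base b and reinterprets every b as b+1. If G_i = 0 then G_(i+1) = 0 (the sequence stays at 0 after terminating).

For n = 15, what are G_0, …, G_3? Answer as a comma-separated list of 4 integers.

G_0=15  [base 2] 2^(2 + 1) + 2^2 + 2 + 1  →[2↦3]→  3^(3 + 1) + 3^3 + 3 + 1 = 112  −1 ⇒ G_1=111
G_1=111  [base 3] 3^(3 + 1) + 3^3 + 3  →[3↦4]→  4^(4 + 1) + 4^4 + 4 = 1284  −1 ⇒ G_2=1283
G_2=1283  [base 4] 4^(4 + 1) + 4^4 + 3  →[4↦5]→  5^(5 + 1) + 5^5 + 3 = 18753  −1 ⇒ G_3=18752

15, 111, 1283, 18752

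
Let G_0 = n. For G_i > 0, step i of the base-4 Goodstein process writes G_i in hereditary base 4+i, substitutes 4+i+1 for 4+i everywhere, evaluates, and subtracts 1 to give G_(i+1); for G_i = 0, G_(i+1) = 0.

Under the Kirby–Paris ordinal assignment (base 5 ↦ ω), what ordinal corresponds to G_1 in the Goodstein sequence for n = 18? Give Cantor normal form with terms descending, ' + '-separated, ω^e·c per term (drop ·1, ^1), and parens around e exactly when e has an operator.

ω^2 + 1

i=0: 18 = 4^2 + 2 (b=4); 4→5: 5^2 + 2 = 27; 27−1 = 26
i=1: 26 = 5^2 + 1 (b=5); 5→6: 6^2 + 1 = 37; 37−1 = 36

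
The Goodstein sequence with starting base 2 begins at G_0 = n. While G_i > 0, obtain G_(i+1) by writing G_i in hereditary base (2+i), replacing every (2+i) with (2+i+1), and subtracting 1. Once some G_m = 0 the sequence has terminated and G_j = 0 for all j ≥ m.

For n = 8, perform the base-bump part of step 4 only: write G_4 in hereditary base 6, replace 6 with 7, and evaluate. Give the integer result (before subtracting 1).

1647196

G_0=8  [base 2] 2^(2 + 1)  →[2↦3]→  3^(3 + 1) = 81  −1 ⇒ G_1=80
G_1=80  [base 3] 2·3^3 + 2·3^2 + 2·3 + 2  →[3↦4]→  2·4^4 + 2·4^2 + 2·4 + 2 = 554  −1 ⇒ G_2=553
G_2=553  [base 4] 2·4^4 + 2·4^2 + 2·4 + 1  →[4↦5]→  2·5^5 + 2·5^2 + 2·5 + 1 = 6311  −1 ⇒ G_3=6310
G_3=6310  [base 5] 2·5^5 + 2·5^2 + 2·5  →[5↦6]→  2·6^6 + 2·6^2 + 2·6 = 93396  −1 ⇒ G_4=93395
G_4=93395  [base 6] 2·6^6 + 2·6^2 + 6 + 5  →[6↦7]→  2·7^7 + 2·7^2 + 7 + 5 = 1647196  −1 ⇒ G_5=1647195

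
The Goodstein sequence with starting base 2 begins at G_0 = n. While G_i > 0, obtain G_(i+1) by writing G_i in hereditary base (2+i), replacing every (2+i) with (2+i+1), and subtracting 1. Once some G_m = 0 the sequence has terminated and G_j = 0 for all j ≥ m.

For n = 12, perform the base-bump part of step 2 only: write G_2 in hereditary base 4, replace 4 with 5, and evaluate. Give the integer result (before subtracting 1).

15686

base 2: 12 = 2^(2 + 1) + 2^2; at 3: 3^(3 + 1) + 3^3 = 108; next = 107
base 3: 107 = 3^(3 + 1) + 2·3^2 + 2·3 + 2; at 4: 4^(4 + 1) + 2·4^2 + 2·4 + 2 = 1066; next = 1065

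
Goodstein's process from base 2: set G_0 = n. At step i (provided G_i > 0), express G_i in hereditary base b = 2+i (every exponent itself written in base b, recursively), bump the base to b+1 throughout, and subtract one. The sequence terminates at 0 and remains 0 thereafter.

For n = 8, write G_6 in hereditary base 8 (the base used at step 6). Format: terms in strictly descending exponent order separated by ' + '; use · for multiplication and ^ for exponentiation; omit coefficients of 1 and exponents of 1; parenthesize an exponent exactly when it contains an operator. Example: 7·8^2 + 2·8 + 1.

2·8^8 + 2·8^2 + 8 + 3

G_0 = 8. HB_2(8) = 2^(2 + 1). Bump = 81. G_1 = 80.
G_1 = 80. HB_3(80) = 2·3^3 + 2·3^2 + 2·3 + 2. Bump = 554. G_2 = 553.
G_2 = 553. HB_4(553) = 2·4^4 + 2·4^2 + 2·4 + 1. Bump = 6311. G_3 = 6310.
G_3 = 6310. HB_5(6310) = 2·5^5 + 2·5^2 + 2·5. Bump = 93396. G_4 = 93395.
G_4 = 93395. HB_6(93395) = 2·6^6 + 2·6^2 + 6 + 5. Bump = 1647196. G_5 = 1647195.
G_5 = 1647195. HB_7(1647195) = 2·7^7 + 2·7^2 + 7 + 4. Bump = 33554572. G_6 = 33554571.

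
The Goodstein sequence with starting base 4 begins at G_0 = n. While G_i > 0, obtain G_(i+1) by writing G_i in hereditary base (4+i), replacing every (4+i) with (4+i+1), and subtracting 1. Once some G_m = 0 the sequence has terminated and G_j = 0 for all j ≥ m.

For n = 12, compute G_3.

16

[0] 12 ≡ 3·4 (base 4). Lift 5: 15. −1: 14.
[1] 14 ≡ 2·5 + 4 (base 5). Lift 6: 16. −1: 15.
[2] 15 ≡ 2·6 + 3 (base 6). Lift 7: 17. −1: 16.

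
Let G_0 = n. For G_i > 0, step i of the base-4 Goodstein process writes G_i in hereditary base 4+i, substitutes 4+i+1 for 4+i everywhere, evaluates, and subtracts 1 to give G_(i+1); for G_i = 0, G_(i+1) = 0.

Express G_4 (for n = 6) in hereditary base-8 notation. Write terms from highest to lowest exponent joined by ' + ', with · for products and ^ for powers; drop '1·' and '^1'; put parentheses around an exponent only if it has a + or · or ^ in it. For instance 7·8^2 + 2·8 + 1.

step 0: 6 = 4 + 2; sub 5 for 4: 5 + 2; = 7; G_1 = 7−1 = 6
step 1: 6 = 5 + 1; sub 6 for 5: 6 + 1; = 7; G_2 = 7−1 = 6
step 2: 6 = 6; sub 7 for 6: 7; = 7; G_3 = 7−1 = 6
step 3: 6 = 6; sub 8 for 7: 6; = 6; G_4 = 6−1 = 5
step 4: 5 = 5; sub 9 for 8: 5; = 5; G_5 = 5−1 = 4

5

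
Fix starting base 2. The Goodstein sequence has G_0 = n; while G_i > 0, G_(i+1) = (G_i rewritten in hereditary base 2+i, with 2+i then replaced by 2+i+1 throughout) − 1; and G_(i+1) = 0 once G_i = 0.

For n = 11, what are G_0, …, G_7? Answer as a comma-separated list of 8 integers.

11, 84, 1027, 15627, 279937, 5764801, 134217727, 2749609302

G_0=11  [base 2] 2^(2 + 1) + 2 + 1  →[2↦3]→  3^(3 + 1) + 3 + 1 = 85  −1 ⇒ G_1=84
G_1=84  [base 3] 3^(3 + 1) + 3  →[3↦4]→  4^(4 + 1) + 4 = 1028  −1 ⇒ G_2=1027
G_2=1027  [base 4] 4^(4 + 1) + 3  →[4↦5]→  5^(5 + 1) + 3 = 15628  −1 ⇒ G_3=15627
G_3=15627  [base 5] 5^(5 + 1) + 2  →[5↦6]→  6^(6 + 1) + 2 = 279938  −1 ⇒ G_4=279937
G_4=279937  [base 6] 6^(6 + 1) + 1  →[6↦7]→  7^(7 + 1) + 1 = 5764802  −1 ⇒ G_5=5764801
G_5=5764801  [base 7] 7^(7 + 1)  →[7↦8]→  8^(8 + 1) = 134217728  −1 ⇒ G_6=134217727
G_6=134217727  [base 8] 7·8^8 + 7·8^7 + 7·8^6 + 7·8^5 + 7·8^4 + 7·8^3 + 7·8^2 + 7·8 + 7  →[8↦9]→  7·9^9 + 7·9^7 + 7·9^6 + 7·9^5 + 7·9^4 + 7·9^3 + 7·9^2 + 7·9 + 7 = 2749609303  −1 ⇒ G_7=2749609302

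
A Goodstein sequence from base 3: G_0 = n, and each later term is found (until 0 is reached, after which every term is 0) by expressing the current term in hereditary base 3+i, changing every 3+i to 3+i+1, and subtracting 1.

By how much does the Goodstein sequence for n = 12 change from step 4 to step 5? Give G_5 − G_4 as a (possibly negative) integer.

[0] 12 ≡ 3^2 + 3 (base 3). Lift 4: 20. −1: 19.
[1] 19 ≡ 4^2 + 3 (base 4). Lift 5: 28. −1: 27.
[2] 27 ≡ 5^2 + 2 (base 5). Lift 6: 38. −1: 37.
[3] 37 ≡ 6^2 + 1 (base 6). Lift 7: 50. −1: 49.
[4] 49 ≡ 7^2 (base 7). Lift 8: 64. −1: 63.

14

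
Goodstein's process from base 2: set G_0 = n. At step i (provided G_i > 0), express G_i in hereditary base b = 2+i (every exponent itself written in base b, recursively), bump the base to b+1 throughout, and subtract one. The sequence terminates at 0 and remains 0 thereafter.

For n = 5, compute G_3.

467

G_0=5  [base 2] 2^2 + 1  →[2↦3]→  3^3 + 1 = 28  −1 ⇒ G_1=27
G_1=27  [base 3] 3^3  →[3↦4]→  4^4 = 256  −1 ⇒ G_2=255
G_2=255  [base 4] 3·4^3 + 3·4^2 + 3·4 + 3  →[4↦5]→  3·5^3 + 3·5^2 + 3·5 + 3 = 468  −1 ⇒ G_3=467
G_3=467  [base 5] 3·5^3 + 3·5^2 + 3·5 + 2  →[5↦6]→  3·6^3 + 3·6^2 + 3·6 + 2 = 776  −1 ⇒ G_4=775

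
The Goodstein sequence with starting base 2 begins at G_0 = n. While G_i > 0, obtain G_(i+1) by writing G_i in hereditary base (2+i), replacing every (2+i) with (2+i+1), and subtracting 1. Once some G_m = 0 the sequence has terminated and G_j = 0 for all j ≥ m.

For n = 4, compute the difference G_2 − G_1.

15

[0] 4 ≡ 2^2 (base 2). Lift 3: 27. −1: 26.
[1] 26 ≡ 2·3^2 + 2·3 + 2 (base 3). Lift 4: 42. −1: 41.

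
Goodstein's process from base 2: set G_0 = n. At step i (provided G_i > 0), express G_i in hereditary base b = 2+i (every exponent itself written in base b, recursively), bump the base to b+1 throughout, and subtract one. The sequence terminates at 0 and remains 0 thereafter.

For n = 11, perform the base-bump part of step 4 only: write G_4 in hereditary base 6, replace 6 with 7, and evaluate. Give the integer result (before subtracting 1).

5764802

(0) 11|_2 = 2^(2 + 1) + 2 + 1 ↦ 3^(3 + 1) + 3 + 1|_3 = 85 ⇒ 84
(1) 84|_3 = 3^(3 + 1) + 3 ↦ 4^(4 + 1) + 4|_4 = 1028 ⇒ 1027
(2) 1027|_4 = 4^(4 + 1) + 3 ↦ 5^(5 + 1) + 3|_5 = 15628 ⇒ 15627
(3) 15627|_5 = 5^(5 + 1) + 2 ↦ 6^(6 + 1) + 2|_6 = 279938 ⇒ 279937
(4) 279937|_6 = 6^(6 + 1) + 1 ↦ 7^(7 + 1) + 1|_7 = 5764802 ⇒ 5764801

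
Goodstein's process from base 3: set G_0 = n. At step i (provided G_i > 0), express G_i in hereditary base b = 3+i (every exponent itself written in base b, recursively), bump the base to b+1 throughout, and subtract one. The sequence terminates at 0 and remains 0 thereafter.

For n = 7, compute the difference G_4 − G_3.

0

i=0: 7 = 2·3 + 1 (b=3); 3→4: 2·4 + 1 = 9; 9−1 = 8
i=1: 8 = 2·4 (b=4); 4→5: 2·5 = 10; 10−1 = 9
i=2: 9 = 5 + 4 (b=5); 5→6: 6 + 4 = 10; 10−1 = 9
i=3: 9 = 6 + 3 (b=6); 6→7: 7 + 3 = 10; 10−1 = 9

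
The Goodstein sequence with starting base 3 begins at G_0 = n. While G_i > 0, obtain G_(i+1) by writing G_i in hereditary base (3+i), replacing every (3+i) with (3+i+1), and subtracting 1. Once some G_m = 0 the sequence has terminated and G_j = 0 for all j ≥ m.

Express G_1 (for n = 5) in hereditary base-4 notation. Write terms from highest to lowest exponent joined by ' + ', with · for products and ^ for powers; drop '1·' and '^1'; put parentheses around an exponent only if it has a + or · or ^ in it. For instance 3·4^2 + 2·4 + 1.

i=0: 5 = 3 + 2 (b=3); 3→4: 4 + 2 = 6; 6−1 = 5
i=1: 5 = 4 + 1 (b=4); 4→5: 5 + 1 = 6; 6−1 = 5

4 + 1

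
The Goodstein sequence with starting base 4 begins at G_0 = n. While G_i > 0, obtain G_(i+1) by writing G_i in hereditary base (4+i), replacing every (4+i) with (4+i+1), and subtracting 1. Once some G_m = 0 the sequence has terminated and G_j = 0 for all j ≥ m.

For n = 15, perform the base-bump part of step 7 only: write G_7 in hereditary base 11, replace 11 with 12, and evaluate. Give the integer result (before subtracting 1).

28

15 —HB4→ 3·4 + 3 —bump→ 3·5 + 3 = 18 —(−1)→ 17
17 —HB5→ 3·5 + 2 —bump→ 3·6 + 2 = 20 —(−1)→ 19
19 —HB6→ 3·6 + 1 —bump→ 3·7 + 1 = 22 —(−1)→ 21
21 —HB7→ 3·7 —bump→ 3·8 = 24 —(−1)→ 23
23 —HB8→ 2·8 + 7 —bump→ 2·9 + 7 = 25 —(−1)→ 24
24 —HB9→ 2·9 + 6 —bump→ 2·10 + 6 = 26 —(−1)→ 25
25 —HB10→ 2·10 + 5 —bump→ 2·11 + 5 = 27 —(−1)→ 26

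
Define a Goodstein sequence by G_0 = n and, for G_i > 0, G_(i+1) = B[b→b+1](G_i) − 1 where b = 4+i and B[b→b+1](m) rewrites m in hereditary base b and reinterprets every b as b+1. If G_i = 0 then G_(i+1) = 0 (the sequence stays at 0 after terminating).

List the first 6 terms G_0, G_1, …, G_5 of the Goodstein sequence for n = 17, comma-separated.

17, 25, 35, 39, 43, 47

[0] 17 ≡ 4^2 + 1 (base 4). Lift 5: 26. −1: 25.
[1] 25 ≡ 5^2 (base 5). Lift 6: 36. −1: 35.
[2] 35 ≡ 5·6 + 5 (base 6). Lift 7: 40. −1: 39.
[3] 39 ≡ 5·7 + 4 (base 7). Lift 8: 44. −1: 43.
[4] 43 ≡ 5·8 + 3 (base 8). Lift 9: 48. −1: 47.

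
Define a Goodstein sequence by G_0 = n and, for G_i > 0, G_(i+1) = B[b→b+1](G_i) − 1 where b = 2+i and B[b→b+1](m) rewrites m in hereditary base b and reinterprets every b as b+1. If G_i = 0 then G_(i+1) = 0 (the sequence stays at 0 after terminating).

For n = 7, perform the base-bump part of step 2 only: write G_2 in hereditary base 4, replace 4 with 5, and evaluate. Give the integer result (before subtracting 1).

3128

base 2: 7 = 2^2 + 2 + 1; at 3: 3^3 + 3 + 1 = 31; next = 30
base 3: 30 = 3^3 + 3; at 4: 4^4 + 4 = 260; next = 259
base 4: 259 = 4^4 + 3; at 5: 5^5 + 3 = 3128; next = 3127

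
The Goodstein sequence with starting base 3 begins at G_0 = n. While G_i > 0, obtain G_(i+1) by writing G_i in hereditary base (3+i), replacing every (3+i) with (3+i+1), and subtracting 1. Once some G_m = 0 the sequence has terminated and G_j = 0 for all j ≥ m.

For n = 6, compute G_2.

base 3: 6 = 2·3; at 4: 2·4 = 8; next = 7
base 4: 7 = 4 + 3; at 5: 5 + 3 = 8; next = 7
base 5: 7 = 5 + 2; at 6: 6 + 2 = 8; next = 7

7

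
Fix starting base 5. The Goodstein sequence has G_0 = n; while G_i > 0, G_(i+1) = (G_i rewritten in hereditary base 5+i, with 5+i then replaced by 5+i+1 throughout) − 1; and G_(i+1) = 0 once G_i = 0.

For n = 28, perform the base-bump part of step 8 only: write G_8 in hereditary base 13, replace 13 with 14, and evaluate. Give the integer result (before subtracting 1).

[0] 28 ≡ 5^2 + 3 (base 5). Lift 6: 39. −1: 38.
[1] 38 ≡ 6^2 + 2 (base 6). Lift 7: 51. −1: 50.
[2] 50 ≡ 7^2 + 1 (base 7). Lift 8: 65. −1: 64.
[3] 64 ≡ 8^2 (base 8). Lift 9: 81. −1: 80.
[4] 80 ≡ 8·9 + 8 (base 9). Lift 10: 88. −1: 87.
[5] 87 ≡ 8·10 + 7 (base 10). Lift 11: 95. −1: 94.
[6] 94 ≡ 8·11 + 6 (base 11). Lift 12: 102. −1: 101.
[7] 101 ≡ 8·12 + 5 (base 12). Lift 13: 109. −1: 108.

116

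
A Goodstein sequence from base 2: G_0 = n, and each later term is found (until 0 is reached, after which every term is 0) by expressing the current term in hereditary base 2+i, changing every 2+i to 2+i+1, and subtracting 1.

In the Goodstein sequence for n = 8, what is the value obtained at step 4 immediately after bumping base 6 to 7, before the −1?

G_0=8  [base 2] 2^(2 + 1)  →[2↦3]→  3^(3 + 1) = 81  −1 ⇒ G_1=80
G_1=80  [base 3] 2·3^3 + 2·3^2 + 2·3 + 2  →[3↦4]→  2·4^4 + 2·4^2 + 2·4 + 2 = 554  −1 ⇒ G_2=553
G_2=553  [base 4] 2·4^4 + 2·4^2 + 2·4 + 1  →[4↦5]→  2·5^5 + 2·5^2 + 2·5 + 1 = 6311  −1 ⇒ G_3=6310
G_3=6310  [base 5] 2·5^5 + 2·5^2 + 2·5  →[5↦6]→  2·6^6 + 2·6^2 + 2·6 = 93396  −1 ⇒ G_4=93395
G_4=93395  [base 6] 2·6^6 + 2·6^2 + 6 + 5  →[6↦7]→  2·7^7 + 2·7^2 + 7 + 5 = 1647196  −1 ⇒ G_5=1647195

1647196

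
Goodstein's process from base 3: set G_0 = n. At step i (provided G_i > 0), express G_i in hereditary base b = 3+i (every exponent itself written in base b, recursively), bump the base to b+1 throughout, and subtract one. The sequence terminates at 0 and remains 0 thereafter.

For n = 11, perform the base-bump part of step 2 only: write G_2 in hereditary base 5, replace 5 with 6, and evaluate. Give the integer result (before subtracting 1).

36

G_0 = 11. HB_3(11) = 3^2 + 2. Bump = 18. G_1 = 17.
G_1 = 17. HB_4(17) = 4^2 + 1. Bump = 26. G_2 = 25.
G_2 = 25. HB_5(25) = 5^2. Bump = 36. G_3 = 35.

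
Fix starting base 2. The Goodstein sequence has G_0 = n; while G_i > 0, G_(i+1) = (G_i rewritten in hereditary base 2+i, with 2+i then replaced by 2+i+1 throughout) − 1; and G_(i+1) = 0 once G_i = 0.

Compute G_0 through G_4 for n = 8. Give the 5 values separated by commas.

base 2: 8 = 2^(2 + 1); at 3: 3^(3 + 1) = 81; next = 80
base 3: 80 = 2·3^3 + 2·3^2 + 2·3 + 2; at 4: 2·4^4 + 2·4^2 + 2·4 + 2 = 554; next = 553
base 4: 553 = 2·4^4 + 2·4^2 + 2·4 + 1; at 5: 2·5^5 + 2·5^2 + 2·5 + 1 = 6311; next = 6310
base 5: 6310 = 2·5^5 + 2·5^2 + 2·5; at 6: 2·6^6 + 2·6^2 + 2·6 = 93396; next = 93395

8, 80, 553, 6310, 93395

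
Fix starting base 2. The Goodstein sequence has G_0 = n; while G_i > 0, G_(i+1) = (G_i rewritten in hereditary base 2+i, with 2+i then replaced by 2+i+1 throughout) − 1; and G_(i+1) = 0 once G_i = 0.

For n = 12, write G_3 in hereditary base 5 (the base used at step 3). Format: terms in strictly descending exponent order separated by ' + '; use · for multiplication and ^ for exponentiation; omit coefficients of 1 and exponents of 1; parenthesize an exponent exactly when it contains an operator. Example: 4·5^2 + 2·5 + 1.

5^(5 + 1) + 2·5^2 + 2·5

[0] 12 ≡ 2^(2 + 1) + 2^2 (base 2). Lift 3: 108. −1: 107.
[1] 107 ≡ 3^(3 + 1) + 2·3^2 + 2·3 + 2 (base 3). Lift 4: 1066. −1: 1065.
[2] 1065 ≡ 4^(4 + 1) + 2·4^2 + 2·4 + 1 (base 4). Lift 5: 15686. −1: 15685.
[3] 15685 ≡ 5^(5 + 1) + 2·5^2 + 2·5 (base 5). Lift 6: 280020. −1: 280019.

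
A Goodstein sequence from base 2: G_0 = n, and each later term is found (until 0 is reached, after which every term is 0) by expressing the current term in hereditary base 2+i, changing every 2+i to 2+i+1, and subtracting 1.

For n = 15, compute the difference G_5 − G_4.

G_0=15  [base 2] 2^(2 + 1) + 2^2 + 2 + 1  →[2↦3]→  3^(3 + 1) + 3^3 + 3 + 1 = 112  −1 ⇒ G_1=111
G_1=111  [base 3] 3^(3 + 1) + 3^3 + 3  →[3↦4]→  4^(4 + 1) + 4^4 + 4 = 1284  −1 ⇒ G_2=1283
G_2=1283  [base 4] 4^(4 + 1) + 4^4 + 3  →[4↦5]→  5^(5 + 1) + 5^5 + 3 = 18753  −1 ⇒ G_3=18752
G_3=18752  [base 5] 5^(5 + 1) + 5^5 + 2  →[5↦6]→  6^(6 + 1) + 6^6 + 2 = 326594  −1 ⇒ G_4=326593
G_4=326593  [base 6] 6^(6 + 1) + 6^6 + 1  →[6↦7]→  7^(7 + 1) + 7^7 + 1 = 6588345  −1 ⇒ G_5=6588344

6261751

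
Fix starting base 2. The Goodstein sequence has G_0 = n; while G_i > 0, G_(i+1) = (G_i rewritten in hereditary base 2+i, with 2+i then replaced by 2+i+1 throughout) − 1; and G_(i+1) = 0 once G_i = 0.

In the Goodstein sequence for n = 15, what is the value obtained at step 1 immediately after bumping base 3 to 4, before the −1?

base 2: 15 = 2^(2 + 1) + 2^2 + 2 + 1; at 3: 3^(3 + 1) + 3^3 + 3 + 1 = 112; next = 111
base 3: 111 = 3^(3 + 1) + 3^3 + 3; at 4: 4^(4 + 1) + 4^4 + 4 = 1284; next = 1283

1284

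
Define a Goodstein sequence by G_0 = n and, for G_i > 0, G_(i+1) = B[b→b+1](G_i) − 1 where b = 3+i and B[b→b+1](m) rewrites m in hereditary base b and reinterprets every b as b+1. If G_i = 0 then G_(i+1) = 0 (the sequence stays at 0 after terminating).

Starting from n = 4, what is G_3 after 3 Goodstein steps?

i=0: 4 = 3 + 1 (b=3); 3→4: 4 + 1 = 5; 5−1 = 4
i=1: 4 = 4 (b=4); 4→5: 5 = 5; 5−1 = 4
i=2: 4 = 4 (b=5); 5→6: 4 = 4; 4−1 = 3
i=3: 3 = 3 (b=6); 6→7: 3 = 3; 3−1 = 2

3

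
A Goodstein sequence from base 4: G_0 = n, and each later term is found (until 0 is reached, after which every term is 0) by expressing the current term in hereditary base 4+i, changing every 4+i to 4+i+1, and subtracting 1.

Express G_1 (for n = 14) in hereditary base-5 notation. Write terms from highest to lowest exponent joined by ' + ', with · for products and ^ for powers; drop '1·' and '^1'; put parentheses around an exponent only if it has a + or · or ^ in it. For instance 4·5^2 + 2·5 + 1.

G_0=14  [base 4] 3·4 + 2  →[4↦5]→  3·5 + 2 = 17  −1 ⇒ G_1=16
G_1=16  [base 5] 3·5 + 1  →[5↦6]→  3·6 + 1 = 19  −1 ⇒ G_2=18

3·5 + 1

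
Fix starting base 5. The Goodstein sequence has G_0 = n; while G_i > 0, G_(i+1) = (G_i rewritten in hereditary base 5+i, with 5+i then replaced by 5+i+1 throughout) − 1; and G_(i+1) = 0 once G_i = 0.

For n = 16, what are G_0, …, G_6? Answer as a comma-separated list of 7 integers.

16, 18, 20, 21, 22, 23, 24

G_0=16  [base 5] 3·5 + 1  →[5↦6]→  3·6 + 1 = 19  −1 ⇒ G_1=18
G_1=18  [base 6] 3·6  →[6↦7]→  3·7 = 21  −1 ⇒ G_2=20
G_2=20  [base 7] 2·7 + 6  →[7↦8]→  2·8 + 6 = 22  −1 ⇒ G_3=21
G_3=21  [base 8] 2·8 + 5  →[8↦9]→  2·9 + 5 = 23  −1 ⇒ G_4=22
G_4=22  [base 9] 2·9 + 4  →[9↦10]→  2·10 + 4 = 24  −1 ⇒ G_5=23
G_5=23  [base 10] 2·10 + 3  →[10↦11]→  2·11 + 3 = 25  −1 ⇒ G_6=24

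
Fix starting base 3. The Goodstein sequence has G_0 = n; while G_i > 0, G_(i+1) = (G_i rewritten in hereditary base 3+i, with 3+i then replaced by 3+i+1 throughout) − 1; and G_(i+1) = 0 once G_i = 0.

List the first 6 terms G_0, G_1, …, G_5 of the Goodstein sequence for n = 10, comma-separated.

10, 16, 24, 27, 30, 33

10 —HB3→ 3^2 + 1 —bump→ 4^2 + 1 = 17 —(−1)→ 16
16 —HB4→ 4^2 —bump→ 5^2 = 25 —(−1)→ 24
24 —HB5→ 4·5 + 4 —bump→ 4·6 + 4 = 28 —(−1)→ 27
27 —HB6→ 4·6 + 3 —bump→ 4·7 + 3 = 31 —(−1)→ 30
30 —HB7→ 4·7 + 2 —bump→ 4·8 + 2 = 34 —(−1)→ 33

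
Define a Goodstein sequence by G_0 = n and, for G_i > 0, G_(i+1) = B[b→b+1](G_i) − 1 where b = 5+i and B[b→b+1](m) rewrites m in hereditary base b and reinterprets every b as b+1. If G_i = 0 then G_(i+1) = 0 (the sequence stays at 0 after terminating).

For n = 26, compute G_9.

[0] 26 ≡ 5^2 + 1 (base 5). Lift 6: 37. −1: 36.
[1] 36 ≡ 6^2 (base 6). Lift 7: 49. −1: 48.
[2] 48 ≡ 6·7 + 6 (base 7). Lift 8: 54. −1: 53.
[3] 53 ≡ 6·8 + 5 (base 8). Lift 9: 59. −1: 58.
[4] 58 ≡ 6·9 + 4 (base 9). Lift 10: 64. −1: 63.
[5] 63 ≡ 6·10 + 3 (base 10). Lift 11: 69. −1: 68.
[6] 68 ≡ 6·11 + 2 (base 11). Lift 12: 74. −1: 73.
[7] 73 ≡ 6·12 + 1 (base 12). Lift 13: 79. −1: 78.
[8] 78 ≡ 6·13 (base 13). Lift 14: 84. −1: 83.

83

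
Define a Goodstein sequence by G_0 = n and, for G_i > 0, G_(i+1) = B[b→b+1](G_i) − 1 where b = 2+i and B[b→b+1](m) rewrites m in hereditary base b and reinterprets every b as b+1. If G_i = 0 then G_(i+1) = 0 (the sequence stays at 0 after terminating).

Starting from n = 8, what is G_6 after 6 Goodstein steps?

G_0=8  [base 2] 2^(2 + 1)  →[2↦3]→  3^(3 + 1) = 81  −1 ⇒ G_1=80
G_1=80  [base 3] 2·3^3 + 2·3^2 + 2·3 + 2  →[3↦4]→  2·4^4 + 2·4^2 + 2·4 + 2 = 554  −1 ⇒ G_2=553
G_2=553  [base 4] 2·4^4 + 2·4^2 + 2·4 + 1  →[4↦5]→  2·5^5 + 2·5^2 + 2·5 + 1 = 6311  −1 ⇒ G_3=6310
G_3=6310  [base 5] 2·5^5 + 2·5^2 + 2·5  →[5↦6]→  2·6^6 + 2·6^2 + 2·6 = 93396  −1 ⇒ G_4=93395
G_4=93395  [base 6] 2·6^6 + 2·6^2 + 6 + 5  →[6↦7]→  2·7^7 + 2·7^2 + 7 + 5 = 1647196  −1 ⇒ G_5=1647195
G_5=1647195  [base 7] 2·7^7 + 2·7^2 + 7 + 4  →[7↦8]→  2·8^8 + 2·8^2 + 8 + 4 = 33554572  −1 ⇒ G_6=33554571

33554571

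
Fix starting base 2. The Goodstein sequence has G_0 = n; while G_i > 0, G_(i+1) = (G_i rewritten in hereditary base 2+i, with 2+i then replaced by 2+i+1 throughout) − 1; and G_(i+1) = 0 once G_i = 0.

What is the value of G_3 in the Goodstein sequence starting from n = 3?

G_0 = 3. HB_2(3) = 2 + 1. Bump = 4. G_1 = 3.
G_1 = 3. HB_3(3) = 3. Bump = 4. G_2 = 3.
G_2 = 3. HB_4(3) = 3. Bump = 3. G_3 = 2.
G_3 = 2. HB_5(2) = 2. Bump = 2. G_4 = 1.

2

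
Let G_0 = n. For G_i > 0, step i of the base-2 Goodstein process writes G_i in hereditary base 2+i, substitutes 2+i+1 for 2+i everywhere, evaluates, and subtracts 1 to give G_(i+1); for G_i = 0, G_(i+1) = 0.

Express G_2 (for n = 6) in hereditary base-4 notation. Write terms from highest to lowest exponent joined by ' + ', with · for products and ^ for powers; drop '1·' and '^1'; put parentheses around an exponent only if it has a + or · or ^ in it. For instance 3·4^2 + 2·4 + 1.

G_0 = 6. HB_2(6) = 2^2 + 2. Bump = 30. G_1 = 29.
G_1 = 29. HB_3(29) = 3^3 + 2. Bump = 258. G_2 = 257.

4^4 + 1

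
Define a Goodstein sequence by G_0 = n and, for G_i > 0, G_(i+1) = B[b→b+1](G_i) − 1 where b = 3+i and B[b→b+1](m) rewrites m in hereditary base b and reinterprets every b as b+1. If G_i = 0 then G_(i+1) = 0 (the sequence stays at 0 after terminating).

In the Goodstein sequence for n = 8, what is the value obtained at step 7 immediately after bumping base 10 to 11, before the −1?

12

[0] 8 ≡ 2·3 + 2 (base 3). Lift 4: 10. −1: 9.
[1] 9 ≡ 2·4 + 1 (base 4). Lift 5: 11. −1: 10.
[2] 10 ≡ 2·5 (base 5). Lift 6: 12. −1: 11.
[3] 11 ≡ 6 + 5 (base 6). Lift 7: 12. −1: 11.
[4] 11 ≡ 7 + 4 (base 7). Lift 8: 12. −1: 11.
[5] 11 ≡ 8 + 3 (base 8). Lift 9: 12. −1: 11.
[6] 11 ≡ 9 + 2 (base 9). Lift 10: 12. −1: 11.
[7] 11 ≡ 10 + 1 (base 10). Lift 11: 12. −1: 11.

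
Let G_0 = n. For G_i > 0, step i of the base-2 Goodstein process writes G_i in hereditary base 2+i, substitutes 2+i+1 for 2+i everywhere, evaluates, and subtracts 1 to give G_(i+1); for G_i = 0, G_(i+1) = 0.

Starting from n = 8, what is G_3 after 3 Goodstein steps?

G_0=8  [base 2] 2^(2 + 1)  →[2↦3]→  3^(3 + 1) = 81  −1 ⇒ G_1=80
G_1=80  [base 3] 2·3^3 + 2·3^2 + 2·3 + 2  →[3↦4]→  2·4^4 + 2·4^2 + 2·4 + 2 = 554  −1 ⇒ G_2=553
G_2=553  [base 4] 2·4^4 + 2·4^2 + 2·4 + 1  →[4↦5]→  2·5^5 + 2·5^2 + 2·5 + 1 = 6311  −1 ⇒ G_3=6310
G_3=6310  [base 5] 2·5^5 + 2·5^2 + 2·5  →[5↦6]→  2·6^6 + 2·6^2 + 2·6 = 93396  −1 ⇒ G_4=93395

6310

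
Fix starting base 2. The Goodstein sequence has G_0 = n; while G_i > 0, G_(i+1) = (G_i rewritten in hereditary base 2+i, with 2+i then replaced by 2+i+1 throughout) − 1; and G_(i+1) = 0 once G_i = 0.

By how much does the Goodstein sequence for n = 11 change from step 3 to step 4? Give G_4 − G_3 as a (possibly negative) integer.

G_0 = 11. HB_2(11) = 2^(2 + 1) + 2 + 1. Bump = 85. G_1 = 84.
G_1 = 84. HB_3(84) = 3^(3 + 1) + 3. Bump = 1028. G_2 = 1027.
G_2 = 1027. HB_4(1027) = 4^(4 + 1) + 3. Bump = 15628. G_3 = 15627.
G_3 = 15627. HB_5(15627) = 5^(5 + 1) + 2. Bump = 279938. G_4 = 279937.

264310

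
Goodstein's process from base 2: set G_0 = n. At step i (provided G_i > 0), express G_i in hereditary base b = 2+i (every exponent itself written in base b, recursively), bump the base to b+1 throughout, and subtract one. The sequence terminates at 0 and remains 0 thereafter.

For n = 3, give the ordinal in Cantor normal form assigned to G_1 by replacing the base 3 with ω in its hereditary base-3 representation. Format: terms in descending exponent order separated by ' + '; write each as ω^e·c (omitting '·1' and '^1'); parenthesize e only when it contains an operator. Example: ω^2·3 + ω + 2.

ω

base 2: 3 = 2 + 1; at 3: 3 + 1 = 4; next = 3
base 3: 3 = 3; at 4: 4 = 4; next = 3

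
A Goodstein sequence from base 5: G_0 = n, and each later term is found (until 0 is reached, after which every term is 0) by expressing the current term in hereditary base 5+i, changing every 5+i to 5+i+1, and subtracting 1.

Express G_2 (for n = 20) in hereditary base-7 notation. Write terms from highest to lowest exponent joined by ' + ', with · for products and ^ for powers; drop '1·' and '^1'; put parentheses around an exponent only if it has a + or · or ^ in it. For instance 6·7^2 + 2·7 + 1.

3·7 + 4

G_0=20  [base 5] 4·5  →[5↦6]→  4·6 = 24  −1 ⇒ G_1=23
G_1=23  [base 6] 3·6 + 5  →[6↦7]→  3·7 + 5 = 26  −1 ⇒ G_2=25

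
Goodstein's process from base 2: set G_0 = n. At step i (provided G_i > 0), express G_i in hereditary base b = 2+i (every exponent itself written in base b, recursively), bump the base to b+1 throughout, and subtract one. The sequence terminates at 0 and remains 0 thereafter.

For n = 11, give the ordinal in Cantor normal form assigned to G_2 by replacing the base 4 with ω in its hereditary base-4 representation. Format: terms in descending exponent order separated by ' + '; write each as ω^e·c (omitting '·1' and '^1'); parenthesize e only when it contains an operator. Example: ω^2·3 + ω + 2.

ω^(ω + 1) + 3

G_0=11  [base 2] 2^(2 + 1) + 2 + 1  →[2↦3]→  3^(3 + 1) + 3 + 1 = 85  −1 ⇒ G_1=84
G_1=84  [base 3] 3^(3 + 1) + 3  →[3↦4]→  4^(4 + 1) + 4 = 1028  −1 ⇒ G_2=1027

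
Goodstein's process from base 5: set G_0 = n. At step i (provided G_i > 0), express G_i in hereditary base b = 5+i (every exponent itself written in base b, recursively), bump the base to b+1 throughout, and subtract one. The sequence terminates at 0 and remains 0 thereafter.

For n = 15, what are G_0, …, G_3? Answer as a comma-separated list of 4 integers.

G_0=15  [base 5] 3·5  →[5↦6]→  3·6 = 18  −1 ⇒ G_1=17
G_1=17  [base 6] 2·6 + 5  →[6↦7]→  2·7 + 5 = 19  −1 ⇒ G_2=18
G_2=18  [base 7] 2·7 + 4  →[7↦8]→  2·8 + 4 = 20  −1 ⇒ G_3=19

15, 17, 18, 19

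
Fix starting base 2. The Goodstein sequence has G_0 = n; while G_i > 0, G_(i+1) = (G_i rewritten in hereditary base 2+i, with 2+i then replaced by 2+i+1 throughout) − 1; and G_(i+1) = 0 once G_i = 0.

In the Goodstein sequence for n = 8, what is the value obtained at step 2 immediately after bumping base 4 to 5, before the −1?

G_0 = 8. HB_2(8) = 2^(2 + 1). Bump = 81. G_1 = 80.
G_1 = 80. HB_3(80) = 2·3^3 + 2·3^2 + 2·3 + 2. Bump = 554. G_2 = 553.
G_2 = 553. HB_4(553) = 2·4^4 + 2·4^2 + 2·4 + 1. Bump = 6311. G_3 = 6310.

6311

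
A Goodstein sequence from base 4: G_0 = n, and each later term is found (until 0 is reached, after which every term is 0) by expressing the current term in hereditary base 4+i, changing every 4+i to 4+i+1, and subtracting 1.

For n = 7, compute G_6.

i=0: 7 = 4 + 3 (b=4); 4→5: 5 + 3 = 8; 8−1 = 7
i=1: 7 = 5 + 2 (b=5); 5→6: 6 + 2 = 8; 8−1 = 7
i=2: 7 = 6 + 1 (b=6); 6→7: 7 + 1 = 8; 8−1 = 7
i=3: 7 = 7 (b=7); 7→8: 8 = 8; 8−1 = 7
i=4: 7 = 7 (b=8); 8→9: 7 = 7; 7−1 = 6
i=5: 6 = 6 (b=9); 9→10: 6 = 6; 6−1 = 5
i=6: 5 = 5 (b=10); 10→11: 5 = 5; 5−1 = 4

5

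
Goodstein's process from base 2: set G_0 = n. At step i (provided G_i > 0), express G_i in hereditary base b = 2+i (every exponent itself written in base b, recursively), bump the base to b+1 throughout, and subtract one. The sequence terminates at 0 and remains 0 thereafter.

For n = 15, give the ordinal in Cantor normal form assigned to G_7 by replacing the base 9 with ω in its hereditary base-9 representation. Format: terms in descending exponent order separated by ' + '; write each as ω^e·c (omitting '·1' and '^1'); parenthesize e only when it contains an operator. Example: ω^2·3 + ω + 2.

ω^(ω + 1) + ω^7·7 + ω^6·7 + ω^5·7 + ω^4·7 + ω^3·7 + ω^2·7 + ω·7 + 6

step 0: 15 = 2^(2 + 1) + 2^2 + 2 + 1; sub 3 for 2: 3^(3 + 1) + 3^3 + 3 + 1; = 112; G_1 = 112−1 = 111
step 1: 111 = 3^(3 + 1) + 3^3 + 3; sub 4 for 3: 4^(4 + 1) + 4^4 + 4; = 1284; G_2 = 1284−1 = 1283
step 2: 1283 = 4^(4 + 1) + 4^4 + 3; sub 5 for 4: 5^(5 + 1) + 5^5 + 3; = 18753; G_3 = 18753−1 = 18752
step 3: 18752 = 5^(5 + 1) + 5^5 + 2; sub 6 for 5: 6^(6 + 1) + 6^6 + 2; = 326594; G_4 = 326594−1 = 326593
step 4: 326593 = 6^(6 + 1) + 6^6 + 1; sub 7 for 6: 7^(7 + 1) + 7^7 + 1; = 6588345; G_5 = 6588345−1 = 6588344
step 5: 6588344 = 7^(7 + 1) + 7^7; sub 8 for 7: 8^(8 + 1) + 8^8; = 150994944; G_6 = 150994944−1 = 150994943
step 6: 150994943 = 8^(8 + 1) + 7·8^7 + 7·8^6 + 7·8^5 + 7·8^4 + 7·8^3 + 7·8^2 + 7·8 + 7; sub 9 for 8: 9^(9 + 1) + 7·9^7 + 7·9^6 + 7·9^5 + 7·9^4 + 7·9^3 + 7·9^2 + 7·9 + 7; = 3524450281; G_7 = 3524450281−1 = 3524450280
step 7: 3524450280 = 9^(9 + 1) + 7·9^7 + 7·9^6 + 7·9^5 + 7·9^4 + 7·9^3 + 7·9^2 + 7·9 + 6; sub 10 for 9: 10^(10 + 1) + 7·10^7 + 7·10^6 + 7·10^5 + 7·10^4 + 7·10^3 + 7·10^2 + 7·10 + 6; = 100077777776; G_8 = 100077777776−1 = 100077777775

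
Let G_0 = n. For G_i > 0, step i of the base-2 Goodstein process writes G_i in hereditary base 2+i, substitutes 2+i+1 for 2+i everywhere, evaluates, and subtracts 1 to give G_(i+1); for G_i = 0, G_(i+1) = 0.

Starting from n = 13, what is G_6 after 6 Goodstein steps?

G_0 = 13. HB_2(13) = 2^(2 + 1) + 2^2 + 1. Bump = 109. G_1 = 108.
G_1 = 108. HB_3(108) = 3^(3 + 1) + 3^3. Bump = 1280. G_2 = 1279.
G_2 = 1279. HB_4(1279) = 4^(4 + 1) + 3·4^3 + 3·4^2 + 3·4 + 3. Bump = 16093. G_3 = 16092.
G_3 = 16092. HB_5(16092) = 5^(5 + 1) + 3·5^3 + 3·5^2 + 3·5 + 2. Bump = 280712. G_4 = 280711.
G_4 = 280711. HB_6(280711) = 6^(6 + 1) + 3·6^3 + 3·6^2 + 3·6 + 1. Bump = 5765999. G_5 = 5765998.
G_5 = 5765998. HB_7(5765998) = 7^(7 + 1) + 3·7^3 + 3·7^2 + 3·7. Bump = 134219480. G_6 = 134219479.

134219479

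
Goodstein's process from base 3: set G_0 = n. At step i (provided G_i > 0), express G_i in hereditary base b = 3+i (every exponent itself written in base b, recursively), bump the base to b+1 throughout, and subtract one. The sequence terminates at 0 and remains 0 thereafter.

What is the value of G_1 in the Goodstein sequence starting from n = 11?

17

base 3: 11 = 3^2 + 2; at 4: 4^2 + 2 = 18; next = 17
base 4: 17 = 4^2 + 1; at 5: 5^2 + 1 = 26; next = 25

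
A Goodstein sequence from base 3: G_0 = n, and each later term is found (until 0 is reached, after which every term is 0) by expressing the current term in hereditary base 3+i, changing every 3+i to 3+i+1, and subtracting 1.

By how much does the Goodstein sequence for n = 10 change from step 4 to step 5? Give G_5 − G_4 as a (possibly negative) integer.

10 —HB3→ 3^2 + 1 —bump→ 4^2 + 1 = 17 —(−1)→ 16
16 —HB4→ 4^2 —bump→ 5^2 = 25 —(−1)→ 24
24 —HB5→ 4·5 + 4 —bump→ 4·6 + 4 = 28 —(−1)→ 27
27 —HB6→ 4·6 + 3 —bump→ 4·7 + 3 = 31 —(−1)→ 30
30 —HB7→ 4·7 + 2 —bump→ 4·8 + 2 = 34 —(−1)→ 33

3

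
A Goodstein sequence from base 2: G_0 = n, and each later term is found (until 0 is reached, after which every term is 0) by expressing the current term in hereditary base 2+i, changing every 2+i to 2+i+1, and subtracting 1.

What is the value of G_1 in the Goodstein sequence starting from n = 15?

111

step 0: 15 = 2^(2 + 1) + 2^2 + 2 + 1; sub 3 for 2: 3^(3 + 1) + 3^3 + 3 + 1; = 112; G_1 = 112−1 = 111
step 1: 111 = 3^(3 + 1) + 3^3 + 3; sub 4 for 3: 4^(4 + 1) + 4^4 + 4; = 1284; G_2 = 1284−1 = 1283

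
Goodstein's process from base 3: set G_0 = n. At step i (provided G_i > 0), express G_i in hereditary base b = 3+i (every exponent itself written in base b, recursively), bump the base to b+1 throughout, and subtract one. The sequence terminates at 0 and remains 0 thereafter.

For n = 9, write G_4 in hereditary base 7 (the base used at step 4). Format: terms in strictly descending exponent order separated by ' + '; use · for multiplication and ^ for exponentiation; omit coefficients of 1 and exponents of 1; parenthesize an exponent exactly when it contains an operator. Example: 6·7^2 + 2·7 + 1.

3·7

9 —HB3→ 3^2 —bump→ 4^2 = 16 —(−1)→ 15
15 —HB4→ 3·4 + 3 —bump→ 3·5 + 3 = 18 —(−1)→ 17
17 —HB5→ 3·5 + 2 —bump→ 3·6 + 2 = 20 —(−1)→ 19
19 —HB6→ 3·6 + 1 —bump→ 3·7 + 1 = 22 —(−1)→ 21
21 —HB7→ 3·7 —bump→ 3·8 = 24 —(−1)→ 23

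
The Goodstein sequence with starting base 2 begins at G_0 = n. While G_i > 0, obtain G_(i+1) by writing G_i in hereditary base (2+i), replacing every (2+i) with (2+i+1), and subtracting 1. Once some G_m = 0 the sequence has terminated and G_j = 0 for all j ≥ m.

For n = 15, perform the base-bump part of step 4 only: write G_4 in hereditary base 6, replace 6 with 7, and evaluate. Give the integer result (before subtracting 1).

base 2: 15 = 2^(2 + 1) + 2^2 + 2 + 1; at 3: 3^(3 + 1) + 3^3 + 3 + 1 = 112; next = 111
base 3: 111 = 3^(3 + 1) + 3^3 + 3; at 4: 4^(4 + 1) + 4^4 + 4 = 1284; next = 1283
base 4: 1283 = 4^(4 + 1) + 4^4 + 3; at 5: 5^(5 + 1) + 5^5 + 3 = 18753; next = 18752
base 5: 18752 = 5^(5 + 1) + 5^5 + 2; at 6: 6^(6 + 1) + 6^6 + 2 = 326594; next = 326593
base 6: 326593 = 6^(6 + 1) + 6^6 + 1; at 7: 7^(7 + 1) + 7^7 + 1 = 6588345; next = 6588344

6588345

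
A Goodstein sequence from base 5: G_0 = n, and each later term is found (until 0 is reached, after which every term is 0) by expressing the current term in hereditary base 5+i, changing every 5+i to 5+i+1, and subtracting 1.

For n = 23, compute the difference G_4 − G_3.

3

base 5: 23 = 4·5 + 3; at 6: 4·6 + 3 = 27; next = 26
base 6: 26 = 4·6 + 2; at 7: 4·7 + 2 = 30; next = 29
base 7: 29 = 4·7 + 1; at 8: 4·8 + 1 = 33; next = 32
base 8: 32 = 4·8; at 9: 4·9 = 36; next = 35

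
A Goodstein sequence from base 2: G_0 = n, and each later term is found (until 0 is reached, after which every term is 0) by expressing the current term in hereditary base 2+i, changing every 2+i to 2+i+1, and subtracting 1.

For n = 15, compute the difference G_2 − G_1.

(0) 15|_2 = 2^(2 + 1) + 2^2 + 2 + 1 ↦ 3^(3 + 1) + 3^3 + 3 + 1|_3 = 112 ⇒ 111
(1) 111|_3 = 3^(3 + 1) + 3^3 + 3 ↦ 4^(4 + 1) + 4^4 + 4|_4 = 1284 ⇒ 1283

1172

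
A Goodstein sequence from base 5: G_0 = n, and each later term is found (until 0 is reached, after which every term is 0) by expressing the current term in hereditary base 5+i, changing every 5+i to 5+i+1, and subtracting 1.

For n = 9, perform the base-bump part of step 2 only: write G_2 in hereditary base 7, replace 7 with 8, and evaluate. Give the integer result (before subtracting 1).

G_0=9  [base 5] 5 + 4  →[5↦6]→  6 + 4 = 10  −1 ⇒ G_1=9
G_1=9  [base 6] 6 + 3  →[6↦7]→  7 + 3 = 10  −1 ⇒ G_2=9
G_2=9  [base 7] 7 + 2  →[7↦8]→  8 + 2 = 10  −1 ⇒ G_3=9

10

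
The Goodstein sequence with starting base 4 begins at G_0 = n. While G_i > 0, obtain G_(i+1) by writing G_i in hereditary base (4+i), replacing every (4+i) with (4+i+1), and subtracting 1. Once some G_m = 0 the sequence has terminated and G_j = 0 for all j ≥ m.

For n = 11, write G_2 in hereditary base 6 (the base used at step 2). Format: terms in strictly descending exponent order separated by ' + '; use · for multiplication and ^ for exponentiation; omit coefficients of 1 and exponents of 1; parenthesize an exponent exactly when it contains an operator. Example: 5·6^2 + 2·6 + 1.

G_0=11  [base 4] 2·4 + 3  →[4↦5]→  2·5 + 3 = 13  −1 ⇒ G_1=12
G_1=12  [base 5] 2·5 + 2  →[5↦6]→  2·6 + 2 = 14  −1 ⇒ G_2=13
G_2=13  [base 6] 2·6 + 1  →[6↦7]→  2·7 + 1 = 15  −1 ⇒ G_3=14

2·6 + 1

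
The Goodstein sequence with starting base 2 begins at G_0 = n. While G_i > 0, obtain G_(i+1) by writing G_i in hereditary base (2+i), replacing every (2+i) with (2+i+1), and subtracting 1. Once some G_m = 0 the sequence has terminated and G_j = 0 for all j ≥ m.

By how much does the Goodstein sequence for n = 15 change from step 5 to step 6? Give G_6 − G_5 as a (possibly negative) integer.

144406599

i=0: 15 = 2^(2 + 1) + 2^2 + 2 + 1 (b=2); 2→3: 3^(3 + 1) + 3^3 + 3 + 1 = 112; 112−1 = 111
i=1: 111 = 3^(3 + 1) + 3^3 + 3 (b=3); 3→4: 4^(4 + 1) + 4^4 + 4 = 1284; 1284−1 = 1283
i=2: 1283 = 4^(4 + 1) + 4^4 + 3 (b=4); 4→5: 5^(5 + 1) + 5^5 + 3 = 18753; 18753−1 = 18752
i=3: 18752 = 5^(5 + 1) + 5^5 + 2 (b=5); 5→6: 6^(6 + 1) + 6^6 + 2 = 326594; 326594−1 = 326593
i=4: 326593 = 6^(6 + 1) + 6^6 + 1 (b=6); 6→7: 7^(7 + 1) + 7^7 + 1 = 6588345; 6588345−1 = 6588344
i=5: 6588344 = 7^(7 + 1) + 7^7 (b=7); 7→8: 8^(8 + 1) + 8^8 = 150994944; 150994944−1 = 150994943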